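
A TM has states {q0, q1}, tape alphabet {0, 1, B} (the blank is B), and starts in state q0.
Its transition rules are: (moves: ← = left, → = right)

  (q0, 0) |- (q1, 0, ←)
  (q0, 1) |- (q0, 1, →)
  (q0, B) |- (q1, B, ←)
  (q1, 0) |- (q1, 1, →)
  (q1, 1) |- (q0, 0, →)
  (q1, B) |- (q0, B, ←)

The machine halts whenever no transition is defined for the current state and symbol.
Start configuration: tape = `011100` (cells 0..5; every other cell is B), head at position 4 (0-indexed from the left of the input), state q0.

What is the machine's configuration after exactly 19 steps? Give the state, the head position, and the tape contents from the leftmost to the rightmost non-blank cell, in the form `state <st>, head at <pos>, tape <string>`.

q0 | 0111[0]0B   read 0 → write 0, move ←, go to q1
q1 | 011[1]00B   read 1 → write 0, move →, go to q0
q0 | 0110[0]0B   read 0 → write 0, move ←, go to q1
q1 | 011[0]00B   read 0 → write 1, move →, go to q1
q1 | 0111[0]0B   read 0 → write 1, move →, go to q1
q1 | 01111[0]B   read 0 → write 1, move →, go to q1
q1 | 011111[B]   read B → write B, move ←, go to q0
q0 | 01111[1]B   read 1 → write 1, move →, go to q0
q0 | 011111[B]   read B → write B, move ←, go to q1
q1 | 01111[1]B   read 1 → write 0, move →, go to q0
q0 | 011110[B]   read B → write B, move ←, go to q1
q1 | 01111[0]B   read 0 → write 1, move →, go to q1
q1 | 011111[B]   read B → write B, move ←, go to q0
q0 | 01111[1]B   read 1 → write 1, move →, go to q0
q0 | 011111[B]   read B → write B, move ←, go to q1
q1 | 01111[1]B   read 1 → write 0, move →, go to q0
q0 | 011110[B]   read B → write B, move ←, go to q1
q1 | 01111[0]B   read 0 → write 1, move →, go to q1
q1 | 011111[B]   read B → write B, move ←, go to q0
q0 | 01111[1]B
After 19 steps: state q0, head at 5, tape 011111.

state q0, head at 5, tape 011111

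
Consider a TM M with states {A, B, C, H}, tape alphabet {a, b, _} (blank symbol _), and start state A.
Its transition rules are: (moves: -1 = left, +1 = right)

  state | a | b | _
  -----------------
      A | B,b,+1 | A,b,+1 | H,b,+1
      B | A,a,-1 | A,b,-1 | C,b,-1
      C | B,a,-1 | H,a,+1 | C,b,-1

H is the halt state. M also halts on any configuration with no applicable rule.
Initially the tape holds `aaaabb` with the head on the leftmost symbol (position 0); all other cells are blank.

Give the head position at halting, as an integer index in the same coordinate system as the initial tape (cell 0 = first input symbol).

A | [a]aaabb__   read a → write b, move +1, go to B
B | b[a]aabb__   read a → write a, move -1, go to A
A | [b]aaabb__   read b → write b, move +1, go to A
A | b[a]aabb__   read a → write b, move +1, go to B
B | bb[a]abb__   read a → write a, move -1, go to A
A | b[b]aabb__   read b → write b, move +1, go to A
A | bb[a]abb__   read a → write b, move +1, go to B
B | bbb[a]bb__   read a → write a, move -1, go to A
A | bb[b]abb__   read b → write b, move +1, go to A
A | bbb[a]bb__   read a → write b, move +1, go to B
B | bbbb[b]b__   read b → write b, move -1, go to A
A | bbb[b]bb__   read b → write b, move +1, go to A
A | bbbb[b]b__   read b → write b, move +1, go to A
A | bbbbb[b]__   read b → write b, move +1, go to A
A | bbbbbb[_]_   read _ → write b, move +1, go to H
H | bbbbbbb[_]
At halt the head is at cell 7.

7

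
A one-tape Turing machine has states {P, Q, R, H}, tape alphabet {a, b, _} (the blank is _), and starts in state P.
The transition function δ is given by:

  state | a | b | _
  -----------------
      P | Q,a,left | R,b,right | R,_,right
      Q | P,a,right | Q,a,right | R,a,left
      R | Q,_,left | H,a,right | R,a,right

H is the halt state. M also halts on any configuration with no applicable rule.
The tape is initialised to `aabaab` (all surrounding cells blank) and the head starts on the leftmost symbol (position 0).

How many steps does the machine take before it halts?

P | ____[a]abaab   read a → write a, move left, go to Q
Q | ___[_]aabaab   read _ → write a, move left, go to R
R | __[_]aaabaab   read _ → write a, move right, go to R
R | __a[a]aabaab   read a → write _, move left, go to Q
Q | __[a]_aabaab   read a → write a, move right, go to P
P | __a[_]aabaab   read _ → write _, move right, go to R
R | __a_[a]abaab   read a → write _, move left, go to Q
Q | __a[_]_abaab   read _ → write a, move left, go to R
R | __[a]a_abaab   read a → write _, move left, go to Q
Q | _[_]_a_abaab   read _ → write a, move left, go to R
R | [_]a_a_abaab   read _ → write a, move right, go to R
R | a[a]_a_abaab   read a → write _, move left, go to Q
Q | [a]__a_abaab   read a → write a, move right, go to P
P | a[_]_a_abaab   read _ → write _, move right, go to R
R | a_[_]a_abaab   read _ → write a, move right, go to R
R | a_a[a]_abaab   read a → write _, move left, go to Q
Q | a_[a]__abaab   read a → write a, move right, go to P
P | a_a[_]_abaab   read _ → write _, move right, go to R
R | a_a_[_]abaab   read _ → write a, move right, go to R
R | a_a_a[a]baab   read a → write _, move left, go to Q
Q | a_a_[a]_baab   read a → write a, move right, go to P
P | a_a_a[_]baab   read _ → write _, move right, go to R
R | a_a_a_[b]aab   read b → write a, move right, go to H
H | a_a_a_a[a]ab
M halts after 23 transitions.

23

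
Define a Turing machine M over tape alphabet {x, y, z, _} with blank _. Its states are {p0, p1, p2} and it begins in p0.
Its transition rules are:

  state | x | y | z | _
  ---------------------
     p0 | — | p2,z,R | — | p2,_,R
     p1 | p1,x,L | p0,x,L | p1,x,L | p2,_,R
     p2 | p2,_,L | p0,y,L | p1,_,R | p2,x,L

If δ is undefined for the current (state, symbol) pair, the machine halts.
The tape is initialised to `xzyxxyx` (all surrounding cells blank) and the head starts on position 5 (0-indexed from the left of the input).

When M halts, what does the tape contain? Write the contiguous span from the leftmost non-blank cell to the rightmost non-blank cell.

p0 | xzyxx[y]x_   read y → write z, move R, go to p2
p2 | xzyxxz[x]_   read x → write _, move L, go to p2
p2 | xzyxx[z]__   read z → write _, move R, go to p1
p1 | xzyxx_[_]_   read _ → write _, move R, go to p2
p2 | xzyxx__[_]   read _ → write x, move L, go to p2
p2 | xzyxx_[_]x   read _ → write x, move L, go to p2
p2 | xzyxx[_]xx   read _ → write x, move L, go to p2
p2 | xzyx[x]xxx   read x → write _, move L, go to p2
p2 | xzy[x]_xxx   read x → write _, move L, go to p2
p2 | xz[y]__xxx   read y → write y, move L, go to p0
p0 | x[z]y__xxx
The non-blank tape span at halt is xzy__xxx.

xzy__xxx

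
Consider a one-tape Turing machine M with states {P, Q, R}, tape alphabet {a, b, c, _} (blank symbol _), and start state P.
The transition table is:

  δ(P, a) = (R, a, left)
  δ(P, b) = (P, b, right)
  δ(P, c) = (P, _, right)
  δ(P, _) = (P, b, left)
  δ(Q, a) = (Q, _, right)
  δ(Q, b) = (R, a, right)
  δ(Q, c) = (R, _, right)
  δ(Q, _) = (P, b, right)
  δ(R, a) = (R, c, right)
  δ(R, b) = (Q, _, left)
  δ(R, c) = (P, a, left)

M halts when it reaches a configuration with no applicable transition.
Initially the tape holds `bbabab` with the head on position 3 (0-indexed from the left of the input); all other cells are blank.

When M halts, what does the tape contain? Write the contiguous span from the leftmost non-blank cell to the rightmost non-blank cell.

bba_ab

state=P head=3 tape=bba[b]ab   (P,b)→(P,b,right)
state=P head=4 tape=bbab[a]b   (P,a)→(R,a,left)
state=R head=3 tape=bba[b]ab   (R,b)→(Q,_,left)
state=Q head=2 tape=bb[a]_ab   (Q,a)→(Q,_,right)
state=Q head=3 tape=bb_[_]ab   (Q,_)→(P,b,right)
state=P head=4 tape=bb_b[a]b   (P,a)→(R,a,left)
state=R head=3 tape=bb_[b]ab   (R,b)→(Q,_,left)
state=Q head=2 tape=bb[_]_ab   (Q,_)→(P,b,right)
state=P head=3 tape=bbb[_]ab   (P,_)→(P,b,left)
state=P head=2 tape=bb[b]bab   (P,b)→(P,b,right)
state=P head=3 tape=bbb[b]ab   (P,b)→(P,b,right)
state=P head=4 tape=bbbb[a]b   (P,a)→(R,a,left)
state=R head=3 tape=bbb[b]ab   (R,b)→(Q,_,left)
state=Q head=2 tape=bb[b]_ab   (Q,b)→(R,a,right)
state=R head=3 tape=bba[_]ab
The non-blank tape span at halt is bba_ab.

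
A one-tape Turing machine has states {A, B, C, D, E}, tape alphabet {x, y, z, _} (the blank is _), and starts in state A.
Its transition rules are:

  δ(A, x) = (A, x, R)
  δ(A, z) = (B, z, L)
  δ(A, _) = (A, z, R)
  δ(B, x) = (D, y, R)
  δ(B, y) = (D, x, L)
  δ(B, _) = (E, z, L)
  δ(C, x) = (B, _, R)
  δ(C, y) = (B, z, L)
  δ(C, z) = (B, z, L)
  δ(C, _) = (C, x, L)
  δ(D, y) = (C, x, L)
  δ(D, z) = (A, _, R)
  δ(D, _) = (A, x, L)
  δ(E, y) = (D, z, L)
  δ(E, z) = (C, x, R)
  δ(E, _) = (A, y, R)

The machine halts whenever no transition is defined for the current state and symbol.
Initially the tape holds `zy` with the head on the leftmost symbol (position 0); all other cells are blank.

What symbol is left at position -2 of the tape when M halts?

z

state=A head=0 tape=____[z]y   (A,z)→(B,z,L)
state=B head=-1 tape=___[_]zy   (B,_)→(E,z,L)
state=E head=-2 tape=__[_]zzy   (E,_)→(A,y,R)
state=A head=-1 tape=__y[z]zy   (A,z)→(B,z,L)
state=B head=-2 tape=__[y]zzy   (B,y)→(D,x,L)
state=D head=-3 tape=_[_]xzzy   (D,_)→(A,x,L)
state=A head=-4 tape=[_]xxzzy   (A,_)→(A,z,R)
state=A head=-3 tape=z[x]xzzy   (A,x)→(A,x,R)
state=A head=-2 tape=zx[x]zzy   (A,x)→(A,x,R)
state=A head=-1 tape=zxx[z]zy   (A,z)→(B,z,L)
state=B head=-2 tape=zx[x]zzy   (B,x)→(D,y,R)
state=D head=-1 tape=zxy[z]zy   (D,z)→(A,_,R)
state=A head=0 tape=zxy_[z]y   (A,z)→(B,z,L)
state=B head=-1 tape=zxy[_]zy   (B,_)→(E,z,L)
state=E head=-2 tape=zx[y]zzy   (E,y)→(D,z,L)
state=D head=-3 tape=z[x]zzzy
Cell -2 holds z when M halts.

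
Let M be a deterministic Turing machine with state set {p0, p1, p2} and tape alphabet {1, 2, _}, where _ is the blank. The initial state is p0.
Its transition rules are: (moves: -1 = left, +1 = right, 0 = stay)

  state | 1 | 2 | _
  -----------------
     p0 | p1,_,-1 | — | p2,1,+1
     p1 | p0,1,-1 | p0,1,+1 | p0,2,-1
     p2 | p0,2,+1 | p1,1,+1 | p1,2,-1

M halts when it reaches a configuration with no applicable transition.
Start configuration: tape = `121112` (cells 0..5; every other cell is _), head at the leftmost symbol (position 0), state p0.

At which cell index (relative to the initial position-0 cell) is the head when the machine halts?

-2

state=p0 head=0 tape=___[1]21112   (p0,1)→(p1,_,-1)
state=p1 head=-1 tape=__[_]_21112   (p1,_)→(p0,2,-1)
state=p0 head=-2 tape=_[_]2_21112   (p0,_)→(p2,1,+1)
state=p2 head=-1 tape=_1[2]_21112   (p2,2)→(p1,1,+1)
state=p1 head=0 tape=_11[_]21112   (p1,_)→(p0,2,-1)
state=p0 head=-1 tape=_1[1]221112   (p0,1)→(p1,_,-1)
state=p1 head=-2 tape=_[1]_221112   (p1,1)→(p0,1,-1)
state=p0 head=-3 tape=[_]1_221112   (p0,_)→(p2,1,+1)
state=p2 head=-2 tape=1[1]_221112   (p2,1)→(p0,2,+1)
state=p0 head=-1 tape=12[_]221112   (p0,_)→(p2,1,+1)
state=p2 head=0 tape=121[2]21112   (p2,2)→(p1,1,+1)
state=p1 head=1 tape=1211[2]1112   (p1,2)→(p0,1,+1)
state=p0 head=2 tape=12111[1]112   (p0,1)→(p1,_,-1)
state=p1 head=1 tape=1211[1]_112   (p1,1)→(p0,1,-1)
state=p0 head=0 tape=121[1]1_112   (p0,1)→(p1,_,-1)
state=p1 head=-1 tape=12[1]_1_112   (p1,1)→(p0,1,-1)
state=p0 head=-2 tape=1[2]1_1_112
At halt the head is at cell -2.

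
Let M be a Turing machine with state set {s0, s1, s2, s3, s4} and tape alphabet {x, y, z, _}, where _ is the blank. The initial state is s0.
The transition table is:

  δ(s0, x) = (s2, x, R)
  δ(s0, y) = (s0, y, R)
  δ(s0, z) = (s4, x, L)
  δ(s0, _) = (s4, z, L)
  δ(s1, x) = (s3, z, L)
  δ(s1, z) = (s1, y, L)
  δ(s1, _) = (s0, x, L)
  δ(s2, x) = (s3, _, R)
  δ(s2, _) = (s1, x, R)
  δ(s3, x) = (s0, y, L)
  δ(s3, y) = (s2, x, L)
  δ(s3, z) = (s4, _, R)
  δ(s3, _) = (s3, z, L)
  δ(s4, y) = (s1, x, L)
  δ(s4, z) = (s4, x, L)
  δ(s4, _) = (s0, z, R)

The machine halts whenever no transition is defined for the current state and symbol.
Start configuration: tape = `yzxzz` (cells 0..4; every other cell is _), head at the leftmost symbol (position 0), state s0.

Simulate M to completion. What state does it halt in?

s0 | ____[y]zxzz   read y → write y, move R, go to s0
s0 | ____y[z]xzz   read z → write x, move L, go to s4
s4 | ____[y]xxzz   read y → write x, move L, go to s1
s1 | ___[_]xxxzz   read _ → write x, move L, go to s0
s0 | __[_]xxxxzz   read _ → write z, move L, go to s4
s4 | _[_]zxxxxzz   read _ → write z, move R, go to s0
s0 | _z[z]xxxxzz   read z → write x, move L, go to s4
s4 | _[z]xxxxxzz   read z → write x, move L, go to s4
s4 | [_]xxxxxxzz   read _ → write z, move R, go to s0
s0 | z[x]xxxxxzz   read x → write x, move R, go to s2
s2 | zx[x]xxxxzz   read x → write _, move R, go to s3
s3 | zx_[x]xxxzz   read x → write y, move L, go to s0
s0 | zx[_]yxxxzz   read _ → write z, move L, go to s4
s4 | z[x]zyxxxzz
No transition is defined for (s4, x); M halts in state s4.

s4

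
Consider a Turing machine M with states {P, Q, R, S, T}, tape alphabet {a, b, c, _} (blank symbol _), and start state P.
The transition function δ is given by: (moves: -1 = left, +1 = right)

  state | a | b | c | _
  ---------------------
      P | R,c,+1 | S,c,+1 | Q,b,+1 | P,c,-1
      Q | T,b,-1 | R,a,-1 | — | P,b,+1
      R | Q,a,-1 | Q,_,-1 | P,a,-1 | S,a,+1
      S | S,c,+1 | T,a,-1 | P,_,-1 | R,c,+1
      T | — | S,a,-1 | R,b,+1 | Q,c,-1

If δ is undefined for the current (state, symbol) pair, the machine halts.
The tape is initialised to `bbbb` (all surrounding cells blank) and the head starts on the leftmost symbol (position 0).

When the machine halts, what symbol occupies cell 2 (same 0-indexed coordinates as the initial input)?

P | _[b]bbb   read b → write c, move +1, go to S
S | _c[b]bb   read b → write a, move -1, go to T
T | _[c]abb   read c → write b, move +1, go to R
R | _b[a]bb   read a → write a, move -1, go to Q
Q | _[b]abb   read b → write a, move -1, go to R
R | [_]aabb   read _ → write a, move +1, go to S
S | a[a]abb   read a → write c, move +1, go to S
S | ac[a]bb   read a → write c, move +1, go to S
S | acc[b]b   read b → write a, move -1, go to T
T | ac[c]ab   read c → write b, move +1, go to R
R | acb[a]b   read a → write a, move -1, go to Q
Q | ac[b]ab   read b → write a, move -1, go to R
R | a[c]aab   read c → write a, move -1, go to P
P | [a]aaab   read a → write c, move +1, go to R
R | c[a]aab   read a → write a, move -1, go to Q
Q | [c]aaab
Cell 2 holds a when M halts.

a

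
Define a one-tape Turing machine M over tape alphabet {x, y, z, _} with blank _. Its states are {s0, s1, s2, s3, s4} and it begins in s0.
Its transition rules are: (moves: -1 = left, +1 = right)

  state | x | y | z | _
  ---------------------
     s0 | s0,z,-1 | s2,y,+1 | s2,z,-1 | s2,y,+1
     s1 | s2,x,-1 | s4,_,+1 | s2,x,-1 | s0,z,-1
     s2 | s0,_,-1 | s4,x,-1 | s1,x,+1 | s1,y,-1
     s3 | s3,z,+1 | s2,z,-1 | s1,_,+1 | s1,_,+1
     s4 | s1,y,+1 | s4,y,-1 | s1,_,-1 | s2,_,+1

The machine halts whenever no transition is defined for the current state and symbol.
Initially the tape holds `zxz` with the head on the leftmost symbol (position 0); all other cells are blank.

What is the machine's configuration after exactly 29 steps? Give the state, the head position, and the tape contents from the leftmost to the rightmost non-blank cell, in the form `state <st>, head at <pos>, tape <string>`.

state=s0 head=0 tape=___[z]xz   (s0,z)→(s2,z,-1)
state=s2 head=-1 tape=__[_]zxz   (s2,_)→(s1,y,-1)
state=s1 head=-2 tape=_[_]yzxz   (s1,_)→(s0,z,-1)
state=s0 head=-3 tape=[_]zyzxz   (s0,_)→(s2,y,+1)
state=s2 head=-2 tape=y[z]yzxz   (s2,z)→(s1,x,+1)
state=s1 head=-1 tape=yx[y]zxz   (s1,y)→(s4,_,+1)
state=s4 head=0 tape=yx_[z]xz   (s4,z)→(s1,_,-1)
state=s1 head=-1 tape=yx[_]_xz   (s1,_)→(s0,z,-1)
state=s0 head=-2 tape=y[x]z_xz   (s0,x)→(s0,z,-1)
state=s0 head=-3 tape=[y]zz_xz   (s0,y)→(s2,y,+1)
state=s2 head=-2 tape=y[z]z_xz   (s2,z)→(s1,x,+1)
state=s1 head=-1 tape=yx[z]_xz   (s1,z)→(s2,x,-1)
state=s2 head=-2 tape=y[x]x_xz   (s2,x)→(s0,_,-1)
state=s0 head=-3 tape=[y]_x_xz   (s0,y)→(s2,y,+1)
state=s2 head=-2 tape=y[_]x_xz   (s2,_)→(s1,y,-1)
state=s1 head=-3 tape=[y]yx_xz   (s1,y)→(s4,_,+1)
state=s4 head=-2 tape=_[y]x_xz   (s4,y)→(s4,y,-1)
state=s4 head=-3 tape=[_]yx_xz   (s4,_)→(s2,_,+1)
state=s2 head=-2 tape=_[y]x_xz   (s2,y)→(s4,x,-1)
state=s4 head=-3 tape=[_]xx_xz   (s4,_)→(s2,_,+1)
state=s2 head=-2 tape=_[x]x_xz   (s2,x)→(s0,_,-1)
state=s0 head=-3 tape=[_]_x_xz   (s0,_)→(s2,y,+1)
state=s2 head=-2 tape=y[_]x_xz   (s2,_)→(s1,y,-1)
state=s1 head=-3 tape=[y]yx_xz   (s1,y)→(s4,_,+1)
state=s4 head=-2 tape=_[y]x_xz   (s4,y)→(s4,y,-1)
state=s4 head=-3 tape=[_]yx_xz   (s4,_)→(s2,_,+1)
state=s2 head=-2 tape=_[y]x_xz   (s2,y)→(s4,x,-1)
state=s4 head=-3 tape=[_]xx_xz   (s4,_)→(s2,_,+1)
state=s2 head=-2 tape=_[x]x_xz   (s2,x)→(s0,_,-1)
state=s0 head=-3 tape=[_]_x_xz
After 29 steps: state s0, head at -3, tape x_xz.

state s0, head at -3, tape x_xz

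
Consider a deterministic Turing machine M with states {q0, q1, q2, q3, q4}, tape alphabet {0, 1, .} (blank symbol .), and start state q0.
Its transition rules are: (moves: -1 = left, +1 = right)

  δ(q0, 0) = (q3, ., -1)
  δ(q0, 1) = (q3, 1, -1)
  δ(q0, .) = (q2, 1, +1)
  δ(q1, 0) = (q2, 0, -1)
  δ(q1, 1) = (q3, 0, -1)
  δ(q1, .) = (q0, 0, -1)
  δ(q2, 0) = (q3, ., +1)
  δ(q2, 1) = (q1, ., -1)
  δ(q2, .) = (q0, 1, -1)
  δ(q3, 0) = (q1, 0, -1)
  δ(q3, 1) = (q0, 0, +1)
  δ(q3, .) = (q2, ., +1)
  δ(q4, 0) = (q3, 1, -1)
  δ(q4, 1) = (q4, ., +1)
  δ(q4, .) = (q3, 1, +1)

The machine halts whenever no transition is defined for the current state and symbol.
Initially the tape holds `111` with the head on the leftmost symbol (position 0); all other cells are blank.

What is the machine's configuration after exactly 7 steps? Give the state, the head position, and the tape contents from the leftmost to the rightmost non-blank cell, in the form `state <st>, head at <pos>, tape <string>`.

q0 | ..[1]11   read 1 → write 1, move -1, go to q3
q3 | .[.]111   read . → write ., move +1, go to q2
q2 | ..[1]11   read 1 → write ., move -1, go to q1
q1 | .[.].11   read . → write 0, move -1, go to q0
q0 | [.]0.11   read . → write 1, move +1, go to q2
q2 | 1[0].11   read 0 → write ., move +1, go to q3
q3 | 1.[.]11   read . → write ., move +1, go to q2
q2 | 1..[1]1
After 7 steps: state q2, head at 1, tape 1..11.

state q2, head at 1, tape 1..11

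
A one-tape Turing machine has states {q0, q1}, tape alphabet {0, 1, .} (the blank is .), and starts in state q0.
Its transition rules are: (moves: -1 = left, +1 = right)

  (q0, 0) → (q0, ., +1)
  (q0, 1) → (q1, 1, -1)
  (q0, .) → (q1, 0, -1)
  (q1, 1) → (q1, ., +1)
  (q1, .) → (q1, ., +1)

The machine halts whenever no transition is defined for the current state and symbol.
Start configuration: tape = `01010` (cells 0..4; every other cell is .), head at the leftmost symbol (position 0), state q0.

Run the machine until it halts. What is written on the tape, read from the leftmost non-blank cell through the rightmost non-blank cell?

010

q0 | [0]1010   read 0 → write ., move +1, go to q0
q0 | .[1]010   read 1 → write 1, move -1, go to q1
q1 | [.]1010   read . → write ., move +1, go to q1
q1 | .[1]010   read 1 → write ., move +1, go to q1
q1 | ..[0]10
The non-blank tape span at halt is 010.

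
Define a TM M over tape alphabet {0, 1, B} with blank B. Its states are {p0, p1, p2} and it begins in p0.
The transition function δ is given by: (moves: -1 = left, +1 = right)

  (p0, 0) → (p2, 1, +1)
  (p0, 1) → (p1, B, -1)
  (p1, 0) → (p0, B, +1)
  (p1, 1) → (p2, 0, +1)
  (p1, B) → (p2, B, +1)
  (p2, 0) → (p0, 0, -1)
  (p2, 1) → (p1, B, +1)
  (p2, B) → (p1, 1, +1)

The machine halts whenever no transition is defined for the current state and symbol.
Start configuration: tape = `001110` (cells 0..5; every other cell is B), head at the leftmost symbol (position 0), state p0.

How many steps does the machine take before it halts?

12

state=p0 head=0 tape=B[0]01110B   (p0,0)→(p2,1,+1)
state=p2 head=1 tape=B1[0]1110B   (p2,0)→(p0,0,-1)
state=p0 head=0 tape=B[1]01110B   (p0,1)→(p1,B,-1)
state=p1 head=-1 tape=[B]B01110B   (p1,B)→(p2,B,+1)
state=p2 head=0 tape=B[B]01110B   (p2,B)→(p1,1,+1)
state=p1 head=1 tape=B1[0]1110B   (p1,0)→(p0,B,+1)
state=p0 head=2 tape=B1B[1]110B   (p0,1)→(p1,B,-1)
state=p1 head=1 tape=B1[B]B110B   (p1,B)→(p2,B,+1)
state=p2 head=2 tape=B1B[B]110B   (p2,B)→(p1,1,+1)
state=p1 head=3 tape=B1B1[1]10B   (p1,1)→(p2,0,+1)
state=p2 head=4 tape=B1B10[1]0B   (p2,1)→(p1,B,+1)
state=p1 head=5 tape=B1B10B[0]B   (p1,0)→(p0,B,+1)
state=p0 head=6 tape=B1B10BB[B]
M halts after 12 transitions.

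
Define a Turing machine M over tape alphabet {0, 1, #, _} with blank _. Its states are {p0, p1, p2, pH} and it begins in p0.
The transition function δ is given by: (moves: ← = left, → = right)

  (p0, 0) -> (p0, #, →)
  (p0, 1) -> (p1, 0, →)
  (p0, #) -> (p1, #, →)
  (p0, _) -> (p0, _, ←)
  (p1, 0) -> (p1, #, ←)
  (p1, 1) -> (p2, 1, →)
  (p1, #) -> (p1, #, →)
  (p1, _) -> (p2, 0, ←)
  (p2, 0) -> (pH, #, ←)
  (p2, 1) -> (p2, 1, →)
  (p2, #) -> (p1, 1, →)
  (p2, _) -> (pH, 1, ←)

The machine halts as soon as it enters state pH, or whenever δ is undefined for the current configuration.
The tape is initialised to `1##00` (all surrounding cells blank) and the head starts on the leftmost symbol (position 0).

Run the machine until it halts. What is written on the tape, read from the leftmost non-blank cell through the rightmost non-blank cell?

0###11#

p0 | [1]##00__   read 1 → write 0, move →, go to p1
p1 | 0[#]#00__   read # → write #, move →, go to p1
p1 | 0#[#]00__   read # → write #, move →, go to p1
p1 | 0##[0]0__   read 0 → write #, move ←, go to p1
p1 | 0#[#]#0__   read # → write #, move →, go to p1
p1 | 0##[#]0__   read # → write #, move →, go to p1
p1 | 0###[0]__   read 0 → write #, move ←, go to p1
p1 | 0##[#]#__   read # → write #, move →, go to p1
p1 | 0###[#]__   read # → write #, move →, go to p1
p1 | 0####[_]_   read _ → write 0, move ←, go to p2
p2 | 0###[#]0_   read # → write 1, move →, go to p1
p1 | 0###1[0]_   read 0 → write #, move ←, go to p1
p1 | 0###[1]#_   read 1 → write 1, move →, go to p2
p2 | 0###1[#]_   read # → write 1, move →, go to p1
p1 | 0###11[_]   read _ → write 0, move ←, go to p2
p2 | 0###1[1]0   read 1 → write 1, move →, go to p2
p2 | 0###11[0]   read 0 → write #, move ←, go to pH
pH | 0###1[1]#
The non-blank tape span at halt is 0###11#.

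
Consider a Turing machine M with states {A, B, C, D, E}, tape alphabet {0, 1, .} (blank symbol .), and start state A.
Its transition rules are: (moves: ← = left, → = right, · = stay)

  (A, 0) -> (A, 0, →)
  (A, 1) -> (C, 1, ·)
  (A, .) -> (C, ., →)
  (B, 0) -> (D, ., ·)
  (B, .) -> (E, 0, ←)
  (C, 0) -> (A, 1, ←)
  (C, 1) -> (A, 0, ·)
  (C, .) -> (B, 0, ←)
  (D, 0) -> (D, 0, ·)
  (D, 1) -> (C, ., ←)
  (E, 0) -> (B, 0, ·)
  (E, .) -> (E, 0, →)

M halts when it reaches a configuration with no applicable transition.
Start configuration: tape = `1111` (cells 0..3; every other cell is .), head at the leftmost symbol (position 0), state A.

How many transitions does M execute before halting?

17

state=A head=0 tape=[1]111..   (A,1)→(C,1,·)
state=C head=0 tape=[1]111..   (C,1)→(A,0,·)
state=A head=0 tape=[0]111..   (A,0)→(A,0,→)
state=A head=1 tape=0[1]11..   (A,1)→(C,1,·)
state=C head=1 tape=0[1]11..   (C,1)→(A,0,·)
state=A head=1 tape=0[0]11..   (A,0)→(A,0,→)
state=A head=2 tape=00[1]1..   (A,1)→(C,1,·)
state=C head=2 tape=00[1]1..   (C,1)→(A,0,·)
state=A head=2 tape=00[0]1..   (A,0)→(A,0,→)
state=A head=3 tape=000[1]..   (A,1)→(C,1,·)
state=C head=3 tape=000[1]..   (C,1)→(A,0,·)
state=A head=3 tape=000[0]..   (A,0)→(A,0,→)
state=A head=4 tape=0000[.].   (A,.)→(C,.,→)
state=C head=5 tape=0000.[.]   (C,.)→(B,0,←)
state=B head=4 tape=0000[.]0   (B,.)→(E,0,←)
state=E head=3 tape=000[0]00   (E,0)→(B,0,·)
state=B head=3 tape=000[0]00   (B,0)→(D,.,·)
state=D head=3 tape=000[.]00
M halts after 17 transitions.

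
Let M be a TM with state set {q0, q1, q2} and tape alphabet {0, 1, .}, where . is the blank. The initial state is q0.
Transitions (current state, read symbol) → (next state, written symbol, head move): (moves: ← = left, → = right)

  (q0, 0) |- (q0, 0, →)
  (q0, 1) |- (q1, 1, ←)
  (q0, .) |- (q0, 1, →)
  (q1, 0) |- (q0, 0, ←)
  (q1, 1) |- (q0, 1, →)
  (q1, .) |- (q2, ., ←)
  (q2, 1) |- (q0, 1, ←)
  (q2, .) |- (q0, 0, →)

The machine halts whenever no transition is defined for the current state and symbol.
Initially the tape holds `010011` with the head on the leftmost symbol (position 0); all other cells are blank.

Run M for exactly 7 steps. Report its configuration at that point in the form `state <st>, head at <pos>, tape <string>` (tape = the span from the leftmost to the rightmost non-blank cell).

state q0, head at -1, tape 1010011

q0 | .[0]10011   read 0 → write 0, move →, go to q0
q0 | .0[1]0011   read 1 → write 1, move ←, go to q1
q1 | .[0]10011   read 0 → write 0, move ←, go to q0
q0 | [.]010011   read . → write 1, move →, go to q0
q0 | 1[0]10011   read 0 → write 0, move →, go to q0
q0 | 10[1]0011   read 1 → write 1, move ←, go to q1
q1 | 1[0]10011   read 0 → write 0, move ←, go to q0
q0 | [1]010011
After 7 steps: state q0, head at -1, tape 1010011.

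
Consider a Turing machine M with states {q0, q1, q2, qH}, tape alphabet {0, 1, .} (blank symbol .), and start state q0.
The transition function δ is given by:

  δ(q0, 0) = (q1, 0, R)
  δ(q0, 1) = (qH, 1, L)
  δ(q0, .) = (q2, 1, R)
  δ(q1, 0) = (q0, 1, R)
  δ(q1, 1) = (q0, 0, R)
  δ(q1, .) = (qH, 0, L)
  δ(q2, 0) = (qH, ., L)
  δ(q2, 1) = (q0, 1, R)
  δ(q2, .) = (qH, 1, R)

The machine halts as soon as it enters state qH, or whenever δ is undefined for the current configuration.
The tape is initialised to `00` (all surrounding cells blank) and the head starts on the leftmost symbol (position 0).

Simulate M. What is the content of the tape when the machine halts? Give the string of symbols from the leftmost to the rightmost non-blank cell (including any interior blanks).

state=q0 head=0 tape=[0]0...   (q0,0)→(q1,0,R)
state=q1 head=1 tape=0[0]...   (q1,0)→(q0,1,R)
state=q0 head=2 tape=01[.]..   (q0,.)→(q2,1,R)
state=q2 head=3 tape=011[.].   (q2,.)→(qH,1,R)
state=qH head=4 tape=0111[.]
The non-blank tape span at halt is 0111.

0111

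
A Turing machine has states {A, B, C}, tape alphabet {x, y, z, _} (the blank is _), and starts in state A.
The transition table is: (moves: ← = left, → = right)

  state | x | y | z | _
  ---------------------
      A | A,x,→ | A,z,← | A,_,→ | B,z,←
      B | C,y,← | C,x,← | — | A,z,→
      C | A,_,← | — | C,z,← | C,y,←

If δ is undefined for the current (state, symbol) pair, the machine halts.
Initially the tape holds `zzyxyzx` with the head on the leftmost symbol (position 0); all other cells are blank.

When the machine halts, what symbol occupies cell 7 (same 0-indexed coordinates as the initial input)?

z

A | [z]zyxyzx_   read z → write _, move →, go to A
A | _[z]yxyzx_   read z → write _, move →, go to A
A | __[y]xyzx_   read y → write z, move ←, go to A
A | _[_]zxyzx_   read _ → write z, move ←, go to B
B | [_]zzxyzx_   read _ → write z, move →, go to A
A | z[z]zxyzx_   read z → write _, move →, go to A
A | z_[z]xyzx_   read z → write _, move →, go to A
A | z__[x]yzx_   read x → write x, move →, go to A
A | z__x[y]zx_   read y → write z, move ←, go to A
A | z__[x]zzx_   read x → write x, move →, go to A
A | z__x[z]zx_   read z → write _, move →, go to A
A | z__x_[z]x_   read z → write _, move →, go to A
A | z__x__[x]_   read x → write x, move →, go to A
A | z__x__x[_]   read _ → write z, move ←, go to B
B | z__x__[x]z   read x → write y, move ←, go to C
C | z__x_[_]yz   read _ → write y, move ←, go to C
C | z__x[_]yyz   read _ → write y, move ←, go to C
C | z__[x]yyyz   read x → write _, move ←, go to A
A | z_[_]_yyyz   read _ → write z, move ←, go to B
B | z[_]z_yyyz   read _ → write z, move →, go to A
A | zz[z]_yyyz   read z → write _, move →, go to A
A | zz_[_]yyyz   read _ → write z, move ←, go to B
B | zz[_]zyyyz   read _ → write z, move →, go to A
A | zzz[z]yyyz   read z → write _, move →, go to A
A | zzz_[y]yyz   read y → write z, move ←, go to A
A | zzz[_]zyyz   read _ → write z, move ←, go to B
B | zz[z]zzyyz
Cell 7 holds z when M halts.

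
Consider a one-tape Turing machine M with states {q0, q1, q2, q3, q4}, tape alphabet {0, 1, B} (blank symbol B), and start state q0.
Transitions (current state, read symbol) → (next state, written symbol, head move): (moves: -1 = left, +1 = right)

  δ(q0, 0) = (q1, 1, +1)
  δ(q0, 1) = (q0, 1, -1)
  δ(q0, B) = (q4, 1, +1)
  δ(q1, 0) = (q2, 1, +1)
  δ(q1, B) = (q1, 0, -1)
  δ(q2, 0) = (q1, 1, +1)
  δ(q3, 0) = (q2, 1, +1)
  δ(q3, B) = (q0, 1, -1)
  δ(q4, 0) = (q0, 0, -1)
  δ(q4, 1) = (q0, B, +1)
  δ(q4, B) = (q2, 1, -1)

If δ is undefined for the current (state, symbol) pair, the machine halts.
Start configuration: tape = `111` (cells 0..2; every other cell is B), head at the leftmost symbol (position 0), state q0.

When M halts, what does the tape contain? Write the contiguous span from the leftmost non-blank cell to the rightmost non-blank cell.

state=q0 head=0 tape=B[1]11BB   (q0,1)→(q0,1,-1)
state=q0 head=-1 tape=[B]111BB   (q0,B)→(q4,1,+1)
state=q4 head=0 tape=1[1]11BB   (q4,1)→(q0,B,+1)
state=q0 head=1 tape=1B[1]1BB   (q0,1)→(q0,1,-1)
state=q0 head=0 tape=1[B]11BB   (q0,B)→(q4,1,+1)
state=q4 head=1 tape=11[1]1BB   (q4,1)→(q0,B,+1)
state=q0 head=2 tape=11B[1]BB   (q0,1)→(q0,1,-1)
state=q0 head=1 tape=11[B]1BB   (q0,B)→(q4,1,+1)
state=q4 head=2 tape=111[1]BB   (q4,1)→(q0,B,+1)
state=q0 head=3 tape=111B[B]B   (q0,B)→(q4,1,+1)
state=q4 head=4 tape=111B1[B]   (q4,B)→(q2,1,-1)
state=q2 head=3 tape=111B[1]1
The non-blank tape span at halt is 111B11.

111B11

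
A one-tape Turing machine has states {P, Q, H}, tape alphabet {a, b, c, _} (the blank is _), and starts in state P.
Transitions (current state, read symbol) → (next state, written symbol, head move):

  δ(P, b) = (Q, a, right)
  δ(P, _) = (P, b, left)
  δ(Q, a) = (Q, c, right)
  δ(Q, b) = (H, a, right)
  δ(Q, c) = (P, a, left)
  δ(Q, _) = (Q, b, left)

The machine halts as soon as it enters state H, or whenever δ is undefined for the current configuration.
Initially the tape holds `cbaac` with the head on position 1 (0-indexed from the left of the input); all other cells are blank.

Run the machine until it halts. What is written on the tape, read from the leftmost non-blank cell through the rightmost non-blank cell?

P | c[b]aac   read b → write a, move right, go to Q
Q | ca[a]ac   read a → write c, move right, go to Q
Q | cac[a]c   read a → write c, move right, go to Q
Q | cacc[c]   read c → write a, move left, go to P
P | cac[c]a
The non-blank tape span at halt is cacca.

cacca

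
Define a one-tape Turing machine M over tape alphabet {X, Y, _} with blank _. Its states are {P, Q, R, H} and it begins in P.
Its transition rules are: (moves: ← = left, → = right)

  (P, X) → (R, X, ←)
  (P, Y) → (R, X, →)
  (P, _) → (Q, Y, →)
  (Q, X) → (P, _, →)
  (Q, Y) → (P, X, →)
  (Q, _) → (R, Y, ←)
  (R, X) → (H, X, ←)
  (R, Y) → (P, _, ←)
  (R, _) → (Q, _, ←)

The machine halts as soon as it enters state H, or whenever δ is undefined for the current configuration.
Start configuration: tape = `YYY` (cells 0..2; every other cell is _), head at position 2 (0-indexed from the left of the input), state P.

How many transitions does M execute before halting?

35

P | YY[Y]____   read Y → write X, move →, go to R
R | YYX[_]___   read _ → write _, move ←, go to Q
Q | YY[X]____   read X → write _, move →, go to P
P | YY_[_]___   read _ → write Y, move →, go to Q
Q | YY_Y[_]__   read _ → write Y, move ←, go to R
R | YY_[Y]Y__   read Y → write _, move ←, go to P
P | YY[_]_Y__   read _ → write Y, move →, go to Q
Q | YYY[_]Y__   read _ → write Y, move ←, go to R
R | YY[Y]YY__   read Y → write _, move ←, go to P
P | Y[Y]_YY__   read Y → write X, move →, go to R
R | YX[_]YY__   read _ → write _, move ←, go to Q
Q | Y[X]_YY__   read X → write _, move →, go to P
P | Y_[_]YY__   read _ → write Y, move →, go to Q
Q | Y_Y[Y]Y__   read Y → write X, move →, go to P
P | Y_YX[Y]__   read Y → write X, move →, go to R
R | Y_YXX[_]_   read _ → write _, move ←, go to Q
Q | Y_YX[X]__   read X → write _, move →, go to P
P | Y_YX_[_]_   read _ → write Y, move →, go to Q
Q | Y_YX_Y[_]   read _ → write Y, move ←, go to R
R | Y_YX_[Y]Y   read Y → write _, move ←, go to P
P | Y_YX[_]_Y   read _ → write Y, move →, go to Q
Q | Y_YXY[_]Y   read _ → write Y, move ←, go to R
R | Y_YX[Y]YY   read Y → write _, move ←, go to P
P | Y_Y[X]_YY   read X → write X, move ←, go to R
R | Y_[Y]X_YY   read Y → write _, move ←, go to P
P | Y[_]_X_YY   read _ → write Y, move →, go to Q
Q | YY[_]X_YY   read _ → write Y, move ←, go to R
R | Y[Y]YX_YY   read Y → write _, move ←, go to P
P | [Y]_YX_YY   read Y → write X, move →, go to R
R | X[_]YX_YY   read _ → write _, move ←, go to Q
Q | [X]_YX_YY   read X → write _, move →, go to P
P | _[_]YX_YY   read _ → write Y, move →, go to Q
Q | _Y[Y]X_YY   read Y → write X, move →, go to P
P | _YX[X]_YY   read X → write X, move ←, go to R
R | _Y[X]X_YY   read X → write X, move ←, go to H
H | _[Y]XX_YY
M halts after 35 transitions.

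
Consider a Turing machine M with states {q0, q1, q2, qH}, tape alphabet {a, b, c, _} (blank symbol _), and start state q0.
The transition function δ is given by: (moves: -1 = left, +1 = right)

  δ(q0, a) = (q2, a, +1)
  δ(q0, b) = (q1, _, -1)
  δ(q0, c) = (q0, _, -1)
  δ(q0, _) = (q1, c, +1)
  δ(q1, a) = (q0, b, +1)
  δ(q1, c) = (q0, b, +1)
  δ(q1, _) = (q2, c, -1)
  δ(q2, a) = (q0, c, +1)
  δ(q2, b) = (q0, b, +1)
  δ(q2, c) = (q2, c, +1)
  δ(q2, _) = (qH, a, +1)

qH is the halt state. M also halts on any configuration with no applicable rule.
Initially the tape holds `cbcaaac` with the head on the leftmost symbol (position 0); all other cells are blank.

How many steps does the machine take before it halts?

20

q0 | _[c]bcaaac   read c → write _, move -1, go to q0
q0 | [_]_bcaaac   read _ → write c, move +1, go to q1
q1 | c[_]bcaaac   read _ → write c, move -1, go to q2
q2 | [c]cbcaaac   read c → write c, move +1, go to q2
q2 | c[c]bcaaac   read c → write c, move +1, go to q2
q2 | cc[b]caaac   read b → write b, move +1, go to q0
q0 | ccb[c]aaac   read c → write _, move -1, go to q0
q0 | cc[b]_aaac   read b → write _, move -1, go to q1
q1 | c[c]__aaac   read c → write b, move +1, go to q0
q0 | cb[_]_aaac   read _ → write c, move +1, go to q1
q1 | cbc[_]aaac   read _ → write c, move -1, go to q2
q2 | cb[c]caaac   read c → write c, move +1, go to q2
q2 | cbc[c]aaac   read c → write c, move +1, go to q2
q2 | cbcc[a]aac   read a → write c, move +1, go to q0
q0 | cbccc[a]ac   read a → write a, move +1, go to q2
q2 | cbccca[a]c   read a → write c, move +1, go to q0
q0 | cbcccac[c]   read c → write _, move -1, go to q0
q0 | cbccca[c]_   read c → write _, move -1, go to q0
q0 | cbccc[a]__   read a → write a, move +1, go to q2
q2 | cbccca[_]_   read _ → write a, move +1, go to qH
qH | cbcccaa[_]
M halts after 20 transitions.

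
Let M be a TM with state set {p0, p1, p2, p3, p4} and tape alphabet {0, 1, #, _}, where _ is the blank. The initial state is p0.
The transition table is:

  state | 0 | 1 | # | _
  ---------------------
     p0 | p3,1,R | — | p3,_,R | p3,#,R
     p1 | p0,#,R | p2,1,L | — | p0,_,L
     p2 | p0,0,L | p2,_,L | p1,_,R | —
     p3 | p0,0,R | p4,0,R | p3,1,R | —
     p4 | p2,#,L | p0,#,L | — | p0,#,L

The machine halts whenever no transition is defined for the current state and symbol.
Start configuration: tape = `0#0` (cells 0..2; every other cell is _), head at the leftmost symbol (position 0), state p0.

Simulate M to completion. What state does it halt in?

p3

state=p0 head=0 tape=[0]#0__   (p0,0)→(p3,1,R)
state=p3 head=1 tape=1[#]0__   (p3,#)→(p3,1,R)
state=p3 head=2 tape=11[0]__   (p3,0)→(p0,0,R)
state=p0 head=3 tape=110[_]_   (p0,_)→(p3,#,R)
state=p3 head=4 tape=110#[_]
No transition is defined for (p3, _); M halts in state p3.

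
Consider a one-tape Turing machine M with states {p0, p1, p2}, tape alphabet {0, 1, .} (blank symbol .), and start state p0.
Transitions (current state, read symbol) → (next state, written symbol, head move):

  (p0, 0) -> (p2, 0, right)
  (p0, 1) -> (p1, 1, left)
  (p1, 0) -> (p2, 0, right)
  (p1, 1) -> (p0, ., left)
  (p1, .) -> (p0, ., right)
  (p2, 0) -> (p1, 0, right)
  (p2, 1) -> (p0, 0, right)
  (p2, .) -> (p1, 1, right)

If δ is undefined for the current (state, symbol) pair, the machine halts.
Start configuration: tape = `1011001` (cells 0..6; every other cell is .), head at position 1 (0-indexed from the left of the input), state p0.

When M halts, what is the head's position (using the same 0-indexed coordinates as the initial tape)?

8

state=p0 head=1 tape=1[0]11001..   (p0,0)→(p2,0,right)
state=p2 head=2 tape=10[1]1001..   (p2,1)→(p0,0,right)
state=p0 head=3 tape=100[1]001..   (p0,1)→(p1,1,left)
state=p1 head=2 tape=10[0]1001..   (p1,0)→(p2,0,right)
state=p2 head=3 tape=100[1]001..   (p2,1)→(p0,0,right)
state=p0 head=4 tape=1000[0]01..   (p0,0)→(p2,0,right)
state=p2 head=5 tape=10000[0]1..   (p2,0)→(p1,0,right)
state=p1 head=6 tape=100000[1]..   (p1,1)→(p0,.,left)
state=p0 head=5 tape=10000[0]...   (p0,0)→(p2,0,right)
state=p2 head=6 tape=100000[.]..   (p2,.)→(p1,1,right)
state=p1 head=7 tape=1000001[.].   (p1,.)→(p0,.,right)
state=p0 head=8 tape=1000001.[.]
At halt the head is at cell 8.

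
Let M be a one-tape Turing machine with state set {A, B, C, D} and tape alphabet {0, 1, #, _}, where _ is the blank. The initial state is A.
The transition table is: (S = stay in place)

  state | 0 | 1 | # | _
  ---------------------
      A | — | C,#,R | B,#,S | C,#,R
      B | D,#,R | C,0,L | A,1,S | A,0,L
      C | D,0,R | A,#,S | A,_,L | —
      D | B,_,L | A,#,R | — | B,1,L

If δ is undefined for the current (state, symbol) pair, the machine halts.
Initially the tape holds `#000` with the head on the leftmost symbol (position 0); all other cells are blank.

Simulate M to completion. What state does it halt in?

C

state=A head=0 tape=[#]000___   (A,#)→(B,#,S)
state=B head=0 tape=[#]000___   (B,#)→(A,1,S)
state=A head=0 tape=[1]000___   (A,1)→(C,#,R)
state=C head=1 tape=#[0]00___   (C,0)→(D,0,R)
state=D head=2 tape=#0[0]0___   (D,0)→(B,_,L)
state=B head=1 tape=#[0]_0___   (B,0)→(D,#,R)
state=D head=2 tape=##[_]0___   (D,_)→(B,1,L)
state=B head=1 tape=#[#]10___   (B,#)→(A,1,S)
state=A head=1 tape=#[1]10___   (A,1)→(C,#,R)
state=C head=2 tape=##[1]0___   (C,1)→(A,#,S)
state=A head=2 tape=##[#]0___   (A,#)→(B,#,S)
state=B head=2 tape=##[#]0___   (B,#)→(A,1,S)
state=A head=2 tape=##[1]0___   (A,1)→(C,#,R)
state=C head=3 tape=###[0]___   (C,0)→(D,0,R)
state=D head=4 tape=###0[_]__   (D,_)→(B,1,L)
state=B head=3 tape=###[0]1__   (B,0)→(D,#,R)
state=D head=4 tape=####[1]__   (D,1)→(A,#,R)
state=A head=5 tape=#####[_]_   (A,_)→(C,#,R)
state=C head=6 tape=######[_]
No transition is defined for (C, _); M halts in state C.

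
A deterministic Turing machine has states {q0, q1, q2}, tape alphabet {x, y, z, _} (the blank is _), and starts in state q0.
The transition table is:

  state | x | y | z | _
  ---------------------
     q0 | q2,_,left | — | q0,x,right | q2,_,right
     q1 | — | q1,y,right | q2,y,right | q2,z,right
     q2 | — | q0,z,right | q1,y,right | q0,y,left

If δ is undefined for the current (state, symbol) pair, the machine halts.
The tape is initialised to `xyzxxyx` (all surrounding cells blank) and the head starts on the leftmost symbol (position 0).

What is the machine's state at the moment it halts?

q0 | __[x]yzxxyx   read x → write _, move left, go to q2
q2 | _[_]_yzxxyx   read _ → write y, move left, go to q0
q0 | [_]y_yzxxyx   read _ → write _, move right, go to q2
q2 | _[y]_yzxxyx   read y → write z, move right, go to q0
q0 | _z[_]yzxxyx   read _ → write _, move right, go to q2
q2 | _z_[y]zxxyx   read y → write z, move right, go to q0
q0 | _z_z[z]xxyx   read z → write x, move right, go to q0
q0 | _z_zx[x]xyx   read x → write _, move left, go to q2
q2 | _z_z[x]_xyx
No transition is defined for (q2, x); M halts in state q2.

q2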